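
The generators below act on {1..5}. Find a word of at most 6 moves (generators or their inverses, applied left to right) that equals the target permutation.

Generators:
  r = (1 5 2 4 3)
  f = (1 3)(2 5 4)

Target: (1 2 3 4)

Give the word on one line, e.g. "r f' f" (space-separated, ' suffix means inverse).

f r r r

  after f: (1 3)(2 5 4)
  after r: (3 5)
  after r: (1 5)(2 4 3)
  after r: (1 2 3 4)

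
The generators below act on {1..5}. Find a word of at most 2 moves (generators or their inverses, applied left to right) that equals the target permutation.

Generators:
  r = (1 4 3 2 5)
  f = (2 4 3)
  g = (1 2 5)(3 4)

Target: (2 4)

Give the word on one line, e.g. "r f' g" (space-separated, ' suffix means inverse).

  after r': (1 5 2 3 4)
  after g: (2 4)

r' g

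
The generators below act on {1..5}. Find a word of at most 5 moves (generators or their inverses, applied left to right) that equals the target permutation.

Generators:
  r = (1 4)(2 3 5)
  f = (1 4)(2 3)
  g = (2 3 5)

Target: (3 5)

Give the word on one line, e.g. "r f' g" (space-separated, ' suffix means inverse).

g f r' g

  after g: (2 3 5)
  after f: (1 4)(3 5)
  after r': (2 5)
  after g: (3 5)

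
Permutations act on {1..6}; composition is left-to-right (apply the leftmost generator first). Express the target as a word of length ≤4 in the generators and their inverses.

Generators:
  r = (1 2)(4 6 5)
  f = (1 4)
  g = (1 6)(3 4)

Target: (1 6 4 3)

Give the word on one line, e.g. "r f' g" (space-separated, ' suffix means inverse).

  after g': (1 6)(3 4)
  after f': (1 6 4 3)

g' f'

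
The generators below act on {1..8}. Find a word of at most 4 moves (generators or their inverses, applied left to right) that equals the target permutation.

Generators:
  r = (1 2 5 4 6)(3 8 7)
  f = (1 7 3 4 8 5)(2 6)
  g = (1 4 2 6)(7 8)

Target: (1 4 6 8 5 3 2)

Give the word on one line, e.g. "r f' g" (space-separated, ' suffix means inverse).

  after r': (1 6 4 5 2)(3 7 8)
  after g': (1 2 6)(3 8)(4 5)
  after f: (1 6 7 3 5 8 4)
  after r': (1 4 6 8 5 3 2)

r' g' f r'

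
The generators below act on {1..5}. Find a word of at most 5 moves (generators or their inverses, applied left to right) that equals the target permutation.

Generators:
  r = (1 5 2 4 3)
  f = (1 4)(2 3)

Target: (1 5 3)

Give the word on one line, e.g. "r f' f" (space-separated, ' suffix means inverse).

  after f': (1 4)(2 3)
  after r': (1 2 4 3 5)
  after r': (1 5 3)

f' r' r'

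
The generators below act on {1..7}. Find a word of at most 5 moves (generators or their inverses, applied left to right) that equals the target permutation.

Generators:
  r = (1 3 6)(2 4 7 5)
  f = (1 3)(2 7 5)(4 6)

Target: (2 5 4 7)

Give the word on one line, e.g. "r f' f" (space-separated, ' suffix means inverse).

r f f r r

  after r: (1 3 6)(2 4 7 5)
  after f: (2 6 3 4 5 7)
  after f: (1 3 6)(2 4)
  after r: (1 6 3)(2 7 5)
  after r: (2 5 4 7)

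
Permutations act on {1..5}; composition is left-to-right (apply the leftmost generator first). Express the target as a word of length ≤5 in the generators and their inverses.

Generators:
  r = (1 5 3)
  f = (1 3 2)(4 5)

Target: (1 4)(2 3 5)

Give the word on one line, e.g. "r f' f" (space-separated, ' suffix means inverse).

  after r: (1 5 3)
  after f: (1 4 5 2)
  after r': (1 4)(2 3 5)

r f r'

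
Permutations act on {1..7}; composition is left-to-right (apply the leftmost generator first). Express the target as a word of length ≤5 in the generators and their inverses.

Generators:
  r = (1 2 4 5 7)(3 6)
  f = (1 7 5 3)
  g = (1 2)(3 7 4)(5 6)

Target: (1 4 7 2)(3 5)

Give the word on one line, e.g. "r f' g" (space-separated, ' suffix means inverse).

  after g': (1 2)(3 4 7)(5 6)
  after f: (1 2 7)(3 4 5 6)
  after g: (2 4 6 7)
  after r': (1 7)(3 6 5 4)
  after g: (1 4 7 2)(3 5)

g' f g r' g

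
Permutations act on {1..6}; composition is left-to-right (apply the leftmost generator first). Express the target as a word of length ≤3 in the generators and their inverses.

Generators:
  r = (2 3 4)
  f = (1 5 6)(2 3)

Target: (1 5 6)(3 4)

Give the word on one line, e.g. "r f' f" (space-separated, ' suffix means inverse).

  after r: (2 3 4)
  after f: (1 5 6)(3 4)

r f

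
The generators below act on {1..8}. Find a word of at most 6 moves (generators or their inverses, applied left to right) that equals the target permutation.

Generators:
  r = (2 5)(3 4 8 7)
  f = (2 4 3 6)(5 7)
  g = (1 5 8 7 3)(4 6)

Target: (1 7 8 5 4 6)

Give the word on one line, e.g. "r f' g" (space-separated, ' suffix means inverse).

  after f': (2 6 3 4)(5 7)
  after g: (1 5 3 6)(2 4)(7 8)
  after f: (1 7 8 5 6)(2 3)
  after f: (1 5 2 6)(3 4)(7 8)
  after f: (1 7 8 5 4 6)

f' g f f f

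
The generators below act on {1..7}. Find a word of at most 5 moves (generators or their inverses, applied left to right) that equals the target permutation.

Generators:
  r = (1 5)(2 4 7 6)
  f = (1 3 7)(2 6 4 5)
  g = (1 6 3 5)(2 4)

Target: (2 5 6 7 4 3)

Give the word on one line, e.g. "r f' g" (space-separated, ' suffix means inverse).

r f r' g'

  after r: (1 5)(2 4 7 6)
  after f: (1 2 5 3 7 4)
  after r': (1 6 7 2)(3 4 5)
  after g': (2 5 6 7 4 3)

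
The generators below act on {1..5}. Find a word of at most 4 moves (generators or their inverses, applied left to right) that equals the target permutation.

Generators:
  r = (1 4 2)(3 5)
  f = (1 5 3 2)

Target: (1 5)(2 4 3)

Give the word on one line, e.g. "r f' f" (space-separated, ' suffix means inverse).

  after r': (1 2 4)(3 5)
  after f: (2 4 5)
  after f: (1 5)(2 4 3)

r' f f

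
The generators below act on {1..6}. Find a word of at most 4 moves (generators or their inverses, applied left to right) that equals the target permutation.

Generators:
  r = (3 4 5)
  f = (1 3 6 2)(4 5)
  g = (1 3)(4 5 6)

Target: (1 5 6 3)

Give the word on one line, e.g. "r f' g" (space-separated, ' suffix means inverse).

g r'

  after g: (1 3)(4 5 6)
  after r': (1 5 6 3)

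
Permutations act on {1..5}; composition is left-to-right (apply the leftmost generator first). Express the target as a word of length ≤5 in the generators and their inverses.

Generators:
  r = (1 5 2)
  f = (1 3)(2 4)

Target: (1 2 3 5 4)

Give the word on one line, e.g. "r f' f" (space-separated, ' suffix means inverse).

  after r: (1 5 2)
  after f': (1 5 4 2 3)
  after r': (2 3)(4 5)
  after r': (1 2 3 5 4)

r f' r' r'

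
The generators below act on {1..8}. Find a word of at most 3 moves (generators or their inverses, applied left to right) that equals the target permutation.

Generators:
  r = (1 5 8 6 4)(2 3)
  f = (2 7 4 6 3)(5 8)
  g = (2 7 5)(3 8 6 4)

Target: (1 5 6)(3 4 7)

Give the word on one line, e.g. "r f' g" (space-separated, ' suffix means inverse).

  after f': (2 3 6 4 7)(5 8)
  after r: (1 5 6)(3 4 7)

f' r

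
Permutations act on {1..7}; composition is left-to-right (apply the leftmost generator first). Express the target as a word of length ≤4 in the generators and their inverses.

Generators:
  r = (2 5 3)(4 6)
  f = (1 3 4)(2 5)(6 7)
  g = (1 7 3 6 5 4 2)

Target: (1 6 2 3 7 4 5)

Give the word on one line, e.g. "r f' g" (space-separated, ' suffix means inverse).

g f

  after g: (1 7 3 6 5 4 2)
  after f: (1 6 2 3 7 4 5)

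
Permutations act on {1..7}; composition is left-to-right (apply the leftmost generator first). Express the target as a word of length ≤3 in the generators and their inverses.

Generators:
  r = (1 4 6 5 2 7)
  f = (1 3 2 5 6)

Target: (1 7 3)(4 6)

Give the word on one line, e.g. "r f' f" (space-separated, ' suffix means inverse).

  after r': (1 7 2 5 6 4)
  after f': (1 7 3)(4 6)

r' f'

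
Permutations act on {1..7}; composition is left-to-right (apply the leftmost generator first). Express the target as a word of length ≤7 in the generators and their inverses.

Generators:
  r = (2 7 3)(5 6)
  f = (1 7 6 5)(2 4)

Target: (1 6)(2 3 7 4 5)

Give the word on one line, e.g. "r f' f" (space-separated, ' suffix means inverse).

r f' r f r

  after r: (2 7 3)(5 6)
  after f': (1 5 7 3 4 2)
  after r: (1 6 5 3 4 7 2)
  after f: (1 5 3 2 7 4 6)
  after r: (1 6)(2 3 7 4 5)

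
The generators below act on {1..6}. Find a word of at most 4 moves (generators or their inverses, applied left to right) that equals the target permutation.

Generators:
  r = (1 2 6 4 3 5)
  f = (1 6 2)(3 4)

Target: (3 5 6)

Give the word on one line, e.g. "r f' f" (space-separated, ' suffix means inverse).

r f

  after r: (1 2 6 4 3 5)
  after f: (3 5 6)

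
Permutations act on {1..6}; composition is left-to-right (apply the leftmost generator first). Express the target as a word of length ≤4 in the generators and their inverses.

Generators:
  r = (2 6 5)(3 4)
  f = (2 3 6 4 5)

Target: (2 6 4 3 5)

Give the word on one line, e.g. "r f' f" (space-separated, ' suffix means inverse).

  after r: (2 6 5)(3 4)
  after f: (2 4 6)(3 5)
  after f: (2 5 6 3)
  after r': (2 6 4 3 5)

r f f r'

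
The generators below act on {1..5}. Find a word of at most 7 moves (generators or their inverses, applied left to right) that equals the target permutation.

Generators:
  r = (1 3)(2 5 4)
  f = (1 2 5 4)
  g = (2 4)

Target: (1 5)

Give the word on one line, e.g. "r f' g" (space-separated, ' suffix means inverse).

  after f: (1 2 5 4)
  after f: (1 5)(2 4)
  after f: (1 4 5 2)
  after g': (1 2)(4 5)
  after f: (1 5)

f f f g' f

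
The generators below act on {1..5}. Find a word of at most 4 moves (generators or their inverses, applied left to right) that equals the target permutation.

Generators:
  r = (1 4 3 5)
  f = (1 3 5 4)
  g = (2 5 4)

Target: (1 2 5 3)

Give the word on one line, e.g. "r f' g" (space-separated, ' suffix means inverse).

f' g' g'

  after f': (1 4 5 3)
  after g': (1 5 3)(2 4)
  after g': (1 2 5 3)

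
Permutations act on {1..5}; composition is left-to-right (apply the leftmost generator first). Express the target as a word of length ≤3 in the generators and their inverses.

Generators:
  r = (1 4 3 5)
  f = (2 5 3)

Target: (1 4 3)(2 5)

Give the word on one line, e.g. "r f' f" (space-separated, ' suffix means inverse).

  after f': (2 3 5)
  after r: (1 4 3)(2 5)

f' r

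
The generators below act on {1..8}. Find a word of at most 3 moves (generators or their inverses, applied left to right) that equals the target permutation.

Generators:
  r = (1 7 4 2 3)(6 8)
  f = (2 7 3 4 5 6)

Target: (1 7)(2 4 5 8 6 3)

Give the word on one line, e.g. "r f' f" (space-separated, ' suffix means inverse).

  after f: (2 7 3 4 5 6)
  after r: (1 7)(2 4 5 8 6 3)

f r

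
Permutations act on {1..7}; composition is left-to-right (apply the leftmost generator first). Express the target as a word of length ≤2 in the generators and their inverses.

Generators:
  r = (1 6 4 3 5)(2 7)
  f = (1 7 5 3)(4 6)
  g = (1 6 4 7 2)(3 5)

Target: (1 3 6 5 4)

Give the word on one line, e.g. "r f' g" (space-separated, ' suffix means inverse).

r' r'

  after r': (1 5 3 4 6)(2 7)
  after r': (1 3 6 5 4)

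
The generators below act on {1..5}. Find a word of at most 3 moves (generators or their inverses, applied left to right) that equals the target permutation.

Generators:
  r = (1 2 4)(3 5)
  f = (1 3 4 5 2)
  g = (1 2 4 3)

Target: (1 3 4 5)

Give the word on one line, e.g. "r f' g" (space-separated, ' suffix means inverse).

r' f'

  after r': (1 4 2)(3 5)
  after f': (1 3 4 5)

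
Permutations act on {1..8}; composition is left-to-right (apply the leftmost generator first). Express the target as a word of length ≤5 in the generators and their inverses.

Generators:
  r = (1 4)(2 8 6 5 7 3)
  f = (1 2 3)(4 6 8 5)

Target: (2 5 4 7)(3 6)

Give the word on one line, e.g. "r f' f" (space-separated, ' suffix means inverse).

  after f': (1 3 2)(4 5 8 6)
  after r: (1 2 4 7 3 8 5 6)
  after f': (2 5 4 7)(3 6)

f' r f'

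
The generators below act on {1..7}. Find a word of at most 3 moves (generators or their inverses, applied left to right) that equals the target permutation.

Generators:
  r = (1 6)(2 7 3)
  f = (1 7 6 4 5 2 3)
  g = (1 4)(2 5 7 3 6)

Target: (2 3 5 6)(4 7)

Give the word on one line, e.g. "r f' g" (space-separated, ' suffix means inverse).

  after f': (1 3 2 5 4 6 7)
  after g: (1 6 3 5)(2 7 4)
  after r: (2 3 5 6)(4 7)

f' g r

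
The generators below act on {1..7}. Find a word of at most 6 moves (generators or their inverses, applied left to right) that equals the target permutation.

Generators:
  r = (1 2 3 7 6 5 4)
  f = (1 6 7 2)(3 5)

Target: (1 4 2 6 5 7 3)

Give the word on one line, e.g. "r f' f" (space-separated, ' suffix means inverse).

  after f': (1 2 7 6)(3 5)
  after r': (2 3 6 4 5)
  after r': (1 4 6 5)(3 7)
  after f': (1 4)(2 7 5)(3 6)
  after f': (1 4 2 6 5 7 3)

f' r' r' f' f'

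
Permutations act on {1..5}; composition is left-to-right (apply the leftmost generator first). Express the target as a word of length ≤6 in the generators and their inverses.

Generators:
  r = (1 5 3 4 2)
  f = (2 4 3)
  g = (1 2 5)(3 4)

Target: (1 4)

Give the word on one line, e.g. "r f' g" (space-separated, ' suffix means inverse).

r f r g'

  after r: (1 5 3 4 2)
  after f: (1 5 2)
  after r: (1 3 4 2 5)
  after g': (1 4)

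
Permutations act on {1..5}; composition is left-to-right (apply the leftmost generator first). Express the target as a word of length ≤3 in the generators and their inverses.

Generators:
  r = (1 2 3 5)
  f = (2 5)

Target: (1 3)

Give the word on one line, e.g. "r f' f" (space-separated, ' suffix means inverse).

  after r: (1 2 3 5)
  after r: (1 3)(2 5)
  after f: (1 3)

r r f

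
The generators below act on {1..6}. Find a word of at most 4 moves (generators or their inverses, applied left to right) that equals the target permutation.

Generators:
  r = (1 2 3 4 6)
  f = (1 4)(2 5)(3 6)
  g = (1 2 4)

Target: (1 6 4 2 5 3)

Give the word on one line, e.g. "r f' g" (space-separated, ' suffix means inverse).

  after f: (1 4)(2 5)(3 6)
  after r: (1 6 4 2 5 3)

f r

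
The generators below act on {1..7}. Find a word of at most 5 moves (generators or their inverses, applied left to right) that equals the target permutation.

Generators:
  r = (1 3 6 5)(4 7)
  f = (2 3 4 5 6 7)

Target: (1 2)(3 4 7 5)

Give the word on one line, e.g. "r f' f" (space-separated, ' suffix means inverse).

  after r': (1 5 6 3)(4 7)
  after f: (1 6 4 2 3)(5 7)
  after r': (1 3 5 4 2)(6 7)
  after f': (1 2)(3 4 7 5)

r' f r' f'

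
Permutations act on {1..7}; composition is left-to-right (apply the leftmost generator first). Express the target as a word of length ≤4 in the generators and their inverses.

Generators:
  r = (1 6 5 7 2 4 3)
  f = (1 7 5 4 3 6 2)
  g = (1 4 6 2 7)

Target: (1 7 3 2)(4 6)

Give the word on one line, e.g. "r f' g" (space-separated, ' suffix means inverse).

  after f': (1 2 6 3 4 5 7)
  after r': (1 7 3 2)(4 6)

f' r'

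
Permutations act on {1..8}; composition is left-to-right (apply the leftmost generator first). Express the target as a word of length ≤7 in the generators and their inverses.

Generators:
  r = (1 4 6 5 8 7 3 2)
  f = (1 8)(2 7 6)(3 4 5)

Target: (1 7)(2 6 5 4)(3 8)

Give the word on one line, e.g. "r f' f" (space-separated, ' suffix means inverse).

  after f': (1 8)(2 6 7)(3 5 4)
  after f': (2 7 6)(3 4 5)
  after r: (1 4 8 7 5 2 3 6)
  after f': (1 3 7 4)(2 5 6 8)
  after r': (1 7)(2 6 5 4)(3 8)

f' f' r f' r'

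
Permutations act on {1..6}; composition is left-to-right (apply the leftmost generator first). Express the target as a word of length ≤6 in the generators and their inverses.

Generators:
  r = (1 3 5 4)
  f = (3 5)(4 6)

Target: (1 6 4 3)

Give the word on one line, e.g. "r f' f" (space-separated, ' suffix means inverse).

  after f: (3 5)(4 6)
  after r': (1 4 6 5)
  after f': (1 6 3 5)
  after r: (1 6 5 3 4)
  after r: (1 6 4 3)

f r' f' r r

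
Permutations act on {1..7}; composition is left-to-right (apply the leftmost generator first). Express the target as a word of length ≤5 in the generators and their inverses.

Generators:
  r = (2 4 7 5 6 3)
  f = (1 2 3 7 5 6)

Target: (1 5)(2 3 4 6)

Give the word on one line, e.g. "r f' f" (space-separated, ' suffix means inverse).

  after f': (1 6 5 7 3 2)
  after r: (1 3 4 7 2)
  after f: (1 7 3 4 5 6)
  after f: (1 5)(2 3 4 6)

f' r f f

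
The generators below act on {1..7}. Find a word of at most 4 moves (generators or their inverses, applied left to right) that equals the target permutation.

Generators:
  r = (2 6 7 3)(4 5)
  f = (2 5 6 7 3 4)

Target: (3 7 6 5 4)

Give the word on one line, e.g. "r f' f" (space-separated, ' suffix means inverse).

  after r: (2 6 7 3)(4 5)
  after f: (2 7 4 6 3 5)
  after f: (2 3 6 4 7)
  after r: (3 7 6 5 4)

r f f r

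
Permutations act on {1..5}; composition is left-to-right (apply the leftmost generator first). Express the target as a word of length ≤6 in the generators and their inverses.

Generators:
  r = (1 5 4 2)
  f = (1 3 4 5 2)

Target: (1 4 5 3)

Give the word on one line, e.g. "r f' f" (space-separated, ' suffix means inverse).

r' f r r

  after r': (1 2 4 5)
  after f: (2 5 3 4)
  after r: (1 5 3 2 4)
  after r: (1 4 5 3)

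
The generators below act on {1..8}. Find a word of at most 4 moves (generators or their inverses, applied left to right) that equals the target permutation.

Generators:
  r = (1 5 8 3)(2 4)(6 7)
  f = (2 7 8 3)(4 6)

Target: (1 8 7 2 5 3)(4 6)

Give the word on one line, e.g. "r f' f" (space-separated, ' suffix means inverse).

f' r' r'

  after f': (2 3 8 7)(4 6)
  after r': (1 3 5)(2 8 6)(4 7)
  after r': (1 8 7 2 5 3)(4 6)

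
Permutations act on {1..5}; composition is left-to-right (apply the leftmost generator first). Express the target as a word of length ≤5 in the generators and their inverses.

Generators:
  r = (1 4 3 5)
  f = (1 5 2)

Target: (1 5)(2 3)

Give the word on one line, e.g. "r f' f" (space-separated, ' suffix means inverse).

  after f': (1 2 5)
  after r: (1 2)(3 5 4)
  after f: (2 5 4 3)
  after r': (1 5)(2 3)

f' r f r'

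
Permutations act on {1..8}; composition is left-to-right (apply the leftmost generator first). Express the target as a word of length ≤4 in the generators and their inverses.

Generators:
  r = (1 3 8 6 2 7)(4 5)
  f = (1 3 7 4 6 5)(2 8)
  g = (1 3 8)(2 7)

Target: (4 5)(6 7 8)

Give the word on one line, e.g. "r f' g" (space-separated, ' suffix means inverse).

r g'

  after r: (1 3 8 6 2 7)(4 5)
  after g': (4 5)(6 7 8)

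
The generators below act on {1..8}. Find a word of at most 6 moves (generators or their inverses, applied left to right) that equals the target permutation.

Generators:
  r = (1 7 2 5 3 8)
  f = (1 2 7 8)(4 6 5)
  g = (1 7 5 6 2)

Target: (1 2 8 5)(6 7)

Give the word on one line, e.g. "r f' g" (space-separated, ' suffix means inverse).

  after g: (1 7 5 6 2)
  after r: (1 2 7 3 8)(5 6)
  after g': (1 6 7 3 8 2)
  after r': (1 6)(2 8 7 5)
  after g: (1 2 8 5)(6 7)

g r g' r' g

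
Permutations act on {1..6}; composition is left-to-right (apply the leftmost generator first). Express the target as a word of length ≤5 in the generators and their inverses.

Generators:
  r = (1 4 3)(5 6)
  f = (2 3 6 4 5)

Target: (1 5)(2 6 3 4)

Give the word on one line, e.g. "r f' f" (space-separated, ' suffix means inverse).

  after f': (2 5 4 6 3)
  after r: (1 4 5 3 2 6)
  after r: (1 3 2 5)(4 6)
  after f': (1 2 4 3 5)
  after f': (1 5)(2 6 3 4)

f' r r f' f'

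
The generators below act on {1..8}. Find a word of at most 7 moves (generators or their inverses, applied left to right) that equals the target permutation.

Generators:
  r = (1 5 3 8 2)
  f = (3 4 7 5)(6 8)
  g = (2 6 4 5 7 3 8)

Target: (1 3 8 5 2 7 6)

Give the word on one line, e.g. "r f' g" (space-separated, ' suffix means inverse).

  after g: (2 6 4 5 7 3 8)
  after f: (2 8)(3 6 7 4)
  after r': (1 2 3 6 7 4 5)
  after g': (1 8 3 2 7 6 5)
  after r': (1 3 8 5 2 7 6)

g f r' g' r'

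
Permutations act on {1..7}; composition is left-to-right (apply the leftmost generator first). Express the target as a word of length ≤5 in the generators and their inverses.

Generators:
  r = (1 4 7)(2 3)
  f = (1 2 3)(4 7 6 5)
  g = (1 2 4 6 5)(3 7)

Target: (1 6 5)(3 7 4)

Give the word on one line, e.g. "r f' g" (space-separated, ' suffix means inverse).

  after r: (1 4 7)(2 3)
  after r: (1 7 4)
  after f: (1 6 5 4 2 3)
  after r': (1 6 5)(3 7 4)

r r f r'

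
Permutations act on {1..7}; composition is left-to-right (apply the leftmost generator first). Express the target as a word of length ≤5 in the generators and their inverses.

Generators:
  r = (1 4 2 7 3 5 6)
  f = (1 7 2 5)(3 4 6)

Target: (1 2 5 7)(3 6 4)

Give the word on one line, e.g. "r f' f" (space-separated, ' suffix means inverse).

r f r f' f'

  after r: (1 4 2 7 3 5 6)
  after f: (1 6 7 4 5 3)
  after r: (2 7)(3 4 6)
  after f': (1 5 2)
  after f': (1 2 5 7)(3 6 4)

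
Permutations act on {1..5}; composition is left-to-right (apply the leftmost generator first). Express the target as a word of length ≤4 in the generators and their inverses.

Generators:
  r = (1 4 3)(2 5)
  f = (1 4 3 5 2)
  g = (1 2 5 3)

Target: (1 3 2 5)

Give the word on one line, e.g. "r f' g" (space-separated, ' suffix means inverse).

  after f': (1 2 5 3 4)
  after r': (1 5 4 3)
  after f': (1 3 2 5)

f' r' f'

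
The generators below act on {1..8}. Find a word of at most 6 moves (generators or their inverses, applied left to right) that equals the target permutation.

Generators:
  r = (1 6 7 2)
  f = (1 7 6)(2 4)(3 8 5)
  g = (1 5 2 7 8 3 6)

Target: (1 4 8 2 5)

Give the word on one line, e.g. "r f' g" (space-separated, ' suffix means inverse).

f g' f g'

  after f: (1 7 6)(2 4)(3 8 5)
  after g': (1 2 4 5 8)(3 7)
  after f: (1 4 3 6)(7 8)
  after g': (1 4 8 2 5)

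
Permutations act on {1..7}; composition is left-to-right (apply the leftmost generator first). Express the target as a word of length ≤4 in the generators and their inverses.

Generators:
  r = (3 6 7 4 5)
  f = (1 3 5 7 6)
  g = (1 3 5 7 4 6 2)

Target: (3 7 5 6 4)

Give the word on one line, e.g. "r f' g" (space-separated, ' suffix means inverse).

  after r: (3 6 7 4 5)
  after r: (3 7 5 6 4)

r r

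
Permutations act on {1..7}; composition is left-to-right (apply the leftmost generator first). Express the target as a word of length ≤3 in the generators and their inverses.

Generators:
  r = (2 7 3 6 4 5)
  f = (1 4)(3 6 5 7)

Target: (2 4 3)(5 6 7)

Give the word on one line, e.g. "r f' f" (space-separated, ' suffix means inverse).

r' r'

  after r': (2 5 4 6 3 7)
  after r': (2 4 3)(5 6 7)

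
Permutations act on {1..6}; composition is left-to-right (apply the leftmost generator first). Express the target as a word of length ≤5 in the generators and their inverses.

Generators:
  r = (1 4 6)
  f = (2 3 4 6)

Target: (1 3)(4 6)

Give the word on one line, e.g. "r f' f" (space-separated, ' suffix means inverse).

f r f' r'

  after f: (2 3 4 6)
  after r: (1 4)(2 3 6)
  after f': (1 3 4)
  after r': (1 3)(4 6)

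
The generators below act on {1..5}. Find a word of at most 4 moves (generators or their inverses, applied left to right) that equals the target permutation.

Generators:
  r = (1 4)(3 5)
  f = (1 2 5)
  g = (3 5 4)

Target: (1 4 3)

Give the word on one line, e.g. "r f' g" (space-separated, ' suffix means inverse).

g' r'

  after g': (3 4 5)
  after r': (1 4 3)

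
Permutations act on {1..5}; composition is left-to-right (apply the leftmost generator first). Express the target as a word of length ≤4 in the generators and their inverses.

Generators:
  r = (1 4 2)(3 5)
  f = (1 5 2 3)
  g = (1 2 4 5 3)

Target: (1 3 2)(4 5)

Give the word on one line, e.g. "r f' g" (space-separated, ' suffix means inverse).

f' r' f' g'

  after f': (1 3 2 5)
  after r': (1 5 2 3 4)
  after f': (3 4)
  after g': (1 3 2)(4 5)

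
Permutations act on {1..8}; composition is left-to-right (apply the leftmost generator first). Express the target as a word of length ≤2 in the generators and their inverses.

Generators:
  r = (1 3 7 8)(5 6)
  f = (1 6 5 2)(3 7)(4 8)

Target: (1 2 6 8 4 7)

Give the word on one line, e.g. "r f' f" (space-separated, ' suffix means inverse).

f' r'

  after f': (1 2 5 6)(3 7)(4 8)
  after r': (1 2 6 8 4 7)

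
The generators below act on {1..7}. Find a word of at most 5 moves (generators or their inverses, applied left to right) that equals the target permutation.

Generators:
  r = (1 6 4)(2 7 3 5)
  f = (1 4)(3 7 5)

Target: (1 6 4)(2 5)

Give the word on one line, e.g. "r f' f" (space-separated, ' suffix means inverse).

  after r: (1 6 4)(2 7 3 5)
  after f: (1 6)(2 5)
  after f: (1 6 4)(2 3 7 5)
  after f: (1 6)(2 7 3 5)
  after f: (1 6 4)(2 5)

r f f f f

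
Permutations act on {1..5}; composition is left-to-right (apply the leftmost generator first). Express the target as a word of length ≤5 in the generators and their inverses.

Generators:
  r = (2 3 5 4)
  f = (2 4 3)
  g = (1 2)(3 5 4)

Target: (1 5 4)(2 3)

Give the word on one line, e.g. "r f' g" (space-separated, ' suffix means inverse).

f g' r g

  after f: (2 4 3)
  after g': (1 2 5 3)
  after r: (1 3)(2 4)
  after g: (1 5 4)(2 3)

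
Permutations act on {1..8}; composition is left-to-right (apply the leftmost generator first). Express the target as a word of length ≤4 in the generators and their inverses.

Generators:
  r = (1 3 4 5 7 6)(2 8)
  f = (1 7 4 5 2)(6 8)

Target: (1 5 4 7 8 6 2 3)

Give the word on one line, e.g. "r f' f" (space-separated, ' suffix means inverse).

r f' r r

  after r: (1 3 4 5 7 6)(2 8)
  after f': (1 3 7 8 5)(2 6)
  after r: (1 4 5 3 6 8 7 2)
  after r: (1 5 4 7 8 6 2 3)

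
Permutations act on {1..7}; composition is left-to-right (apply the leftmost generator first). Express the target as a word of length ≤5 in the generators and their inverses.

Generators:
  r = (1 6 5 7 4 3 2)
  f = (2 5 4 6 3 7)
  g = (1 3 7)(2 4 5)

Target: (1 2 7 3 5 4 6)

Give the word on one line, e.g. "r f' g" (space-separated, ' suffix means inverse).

r' g f f r

  after r': (1 2 3 4 7 5 6)
  after g: (1 4)(2 7)(3 5 6)
  after f: (1 6 7 5 3 4)
  after f: (1 3 6 2 5 7 4)
  after r: (1 2 7 3 5 4 6)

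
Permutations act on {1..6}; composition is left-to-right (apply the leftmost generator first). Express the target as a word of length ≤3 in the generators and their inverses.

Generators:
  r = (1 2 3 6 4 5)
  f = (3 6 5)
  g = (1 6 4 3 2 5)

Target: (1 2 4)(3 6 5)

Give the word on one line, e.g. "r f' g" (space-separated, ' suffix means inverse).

g' g'

  after g': (1 5 2 3 4 6)
  after g': (1 2 4)(3 6 5)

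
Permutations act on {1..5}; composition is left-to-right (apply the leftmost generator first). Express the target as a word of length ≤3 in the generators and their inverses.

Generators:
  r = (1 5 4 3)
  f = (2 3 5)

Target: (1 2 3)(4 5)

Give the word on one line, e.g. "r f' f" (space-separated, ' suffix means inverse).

  after r: (1 5 4 3)
  after f': (1 3)(2 5 4)
  after f': (1 2 3)(4 5)

r f' f'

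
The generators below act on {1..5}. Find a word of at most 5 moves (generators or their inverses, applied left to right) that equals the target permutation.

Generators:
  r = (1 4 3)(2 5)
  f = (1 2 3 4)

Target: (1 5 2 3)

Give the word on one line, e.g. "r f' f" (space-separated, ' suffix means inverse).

f' r r f r

  after f': (1 4 3 2)
  after r: (1 3 5 2 4)
  after r: (2 3)
  after f: (1 2 4)
  after r: (1 5 2 3)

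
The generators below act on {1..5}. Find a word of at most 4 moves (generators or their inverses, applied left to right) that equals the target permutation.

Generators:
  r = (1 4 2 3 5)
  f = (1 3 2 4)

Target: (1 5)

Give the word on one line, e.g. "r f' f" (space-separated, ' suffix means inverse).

r' f'

  after r': (1 5 3 2 4)
  after f': (1 5)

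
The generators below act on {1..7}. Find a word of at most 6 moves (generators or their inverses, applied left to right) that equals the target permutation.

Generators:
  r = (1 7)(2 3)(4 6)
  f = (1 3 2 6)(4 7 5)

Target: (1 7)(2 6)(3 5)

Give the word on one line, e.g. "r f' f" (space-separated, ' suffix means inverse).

  after r: (1 7)(2 3)(4 6)
  after f: (1 5 4)(3 6 7)
  after r': (1 5 6)(2 3 4 7)
  after f: (1 4 5)(3 7 6)
  after f: (1 7)(2 6)(3 5)

r f r' f f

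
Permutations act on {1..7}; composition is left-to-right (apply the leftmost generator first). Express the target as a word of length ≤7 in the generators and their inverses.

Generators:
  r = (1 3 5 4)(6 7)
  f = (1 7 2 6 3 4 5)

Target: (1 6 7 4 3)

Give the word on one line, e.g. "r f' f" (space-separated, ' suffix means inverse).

f' r' r' f r'

  after f': (1 5 4 3 6 2 7)
  after r': (1 3 7 4)(2 6)
  after r': (2 7 5 3 6)
  after f: (1 7)(4 5)
  after r': (1 6 7 4 3)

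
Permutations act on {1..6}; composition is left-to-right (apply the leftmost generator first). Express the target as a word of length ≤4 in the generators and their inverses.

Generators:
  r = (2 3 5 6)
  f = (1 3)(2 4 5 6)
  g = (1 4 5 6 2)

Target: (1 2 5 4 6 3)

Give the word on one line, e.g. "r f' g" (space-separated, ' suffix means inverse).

f' r r r

  after f': (1 3)(2 6 5 4)
  after r: (1 5 4 3)
  after r: (1 6 2 3)(4 5)
  after r: (1 2 5 4 6 3)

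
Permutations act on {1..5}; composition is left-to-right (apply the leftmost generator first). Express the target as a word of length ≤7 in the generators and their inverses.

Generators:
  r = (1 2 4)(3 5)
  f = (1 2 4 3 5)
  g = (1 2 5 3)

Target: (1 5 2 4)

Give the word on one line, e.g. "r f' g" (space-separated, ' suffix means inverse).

  after g': (1 3 5 2)
  after f: (1 5 4 3)
  after g': (1 2)(4 5)
  after g': (2 3 5 4)
  after f': (1 5 2 4)

g' f g' g' f'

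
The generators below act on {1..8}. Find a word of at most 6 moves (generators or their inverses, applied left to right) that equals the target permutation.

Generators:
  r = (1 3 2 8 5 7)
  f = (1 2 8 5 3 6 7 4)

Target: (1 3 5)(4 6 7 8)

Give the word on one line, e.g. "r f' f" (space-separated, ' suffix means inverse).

  after f': (1 4 7 6 3 5 8 2)
  after r: (1 4)(2 3 7 6)
  after f': (1 7 3 6)(2 5 8)
  after f': (1 6 4 7 5 2 8)
  after f': (1 3 5)(4 6 7 8)

f' r f' f' f'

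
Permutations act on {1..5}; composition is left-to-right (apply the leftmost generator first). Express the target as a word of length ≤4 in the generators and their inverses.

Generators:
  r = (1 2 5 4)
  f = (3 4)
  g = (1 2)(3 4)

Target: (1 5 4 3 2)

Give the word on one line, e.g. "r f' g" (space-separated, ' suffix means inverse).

  after g': (1 2)(3 4)
  after r: (1 5 4 3)
  after f': (1 5 3)
  after g': (1 5 4 3 2)

g' r f' g'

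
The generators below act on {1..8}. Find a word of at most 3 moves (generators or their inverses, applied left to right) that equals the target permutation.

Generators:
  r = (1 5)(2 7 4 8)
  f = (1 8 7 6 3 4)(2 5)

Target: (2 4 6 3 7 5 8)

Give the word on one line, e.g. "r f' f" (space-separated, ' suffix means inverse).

  after f': (1 4 3 6 7 8)(2 5)
  after r: (1 8 5 7 2)(3 6 4)
  after f': (2 4 6 3 7 5 8)

f' r f'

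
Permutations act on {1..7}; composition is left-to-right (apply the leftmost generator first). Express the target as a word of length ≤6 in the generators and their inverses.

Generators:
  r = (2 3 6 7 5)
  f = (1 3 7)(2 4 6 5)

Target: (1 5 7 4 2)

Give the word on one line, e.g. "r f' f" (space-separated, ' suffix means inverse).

  after r: (2 3 6 7 5)
  after f: (1 3 5 4 6)(2 7)
  after f: (1 7 4 5 6 3 2)
  after r: (1 5 7 4 2)

r f f r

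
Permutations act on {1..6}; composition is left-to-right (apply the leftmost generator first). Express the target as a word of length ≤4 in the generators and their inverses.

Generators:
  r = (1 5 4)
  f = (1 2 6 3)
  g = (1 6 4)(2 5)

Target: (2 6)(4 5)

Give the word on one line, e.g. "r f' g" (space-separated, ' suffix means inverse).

r' g' r g'

  after r': (1 4 5)
  after g': (1 6)(2 5 4)
  after r: (1 6 5)(2 4)
  after g': (2 6)(4 5)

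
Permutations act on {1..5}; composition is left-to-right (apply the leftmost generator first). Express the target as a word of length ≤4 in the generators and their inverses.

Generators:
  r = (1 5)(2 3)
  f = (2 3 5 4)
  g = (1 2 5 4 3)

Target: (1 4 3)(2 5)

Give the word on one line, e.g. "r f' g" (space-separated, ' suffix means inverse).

f g' g'

  after f: (2 3 5 4)
  after g': (1 3 2 4)
  after g': (1 4 3)(2 5)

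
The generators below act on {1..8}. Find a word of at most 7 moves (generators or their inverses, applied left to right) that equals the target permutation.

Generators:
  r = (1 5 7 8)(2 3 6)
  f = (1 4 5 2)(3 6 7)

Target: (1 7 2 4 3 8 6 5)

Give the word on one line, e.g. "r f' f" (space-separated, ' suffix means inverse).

f r f' r r

  after f: (1 4 5 2)(3 6 7)
  after r: (1 4 7 6 8)(2 5 3)
  after f': (2 4 6 8)(3 5 7)
  after r: (1 5 8 3 7 6)(2 4)
  after r: (1 7 2 4 3 8 6 5)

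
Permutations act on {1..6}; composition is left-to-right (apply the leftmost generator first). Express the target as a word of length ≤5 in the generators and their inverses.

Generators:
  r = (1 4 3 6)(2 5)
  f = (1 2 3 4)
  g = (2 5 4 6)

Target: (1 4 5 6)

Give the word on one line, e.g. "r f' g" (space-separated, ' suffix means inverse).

r f f f r'

  after r: (1 4 3 6)(2 5)
  after f: (2 5 3 6)
  after f: (1 2 5 4)(3 6)
  after f: (1 3 6 4 2 5)
  after r': (1 4 5 6)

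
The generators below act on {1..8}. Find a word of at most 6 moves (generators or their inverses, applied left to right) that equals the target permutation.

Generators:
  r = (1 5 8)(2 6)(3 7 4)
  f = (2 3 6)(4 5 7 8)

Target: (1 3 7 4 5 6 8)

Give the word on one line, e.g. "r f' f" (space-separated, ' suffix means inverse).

f' r f' r

  after f': (2 6 3)(4 8 7 5)
  after r: (1 5 3 6 7 8 4)
  after f': (1 4)(2 6 5)
  after r: (1 3 7 4 5 6 8)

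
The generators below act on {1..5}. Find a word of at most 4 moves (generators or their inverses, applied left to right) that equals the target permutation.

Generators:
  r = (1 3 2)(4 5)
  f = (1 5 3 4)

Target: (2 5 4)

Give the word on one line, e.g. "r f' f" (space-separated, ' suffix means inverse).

f r r f'

  after f: (1 5 3 4)
  after r: (1 4 3 5 2)
  after r: (1 5)(2 3 4)
  after f': (2 5 4)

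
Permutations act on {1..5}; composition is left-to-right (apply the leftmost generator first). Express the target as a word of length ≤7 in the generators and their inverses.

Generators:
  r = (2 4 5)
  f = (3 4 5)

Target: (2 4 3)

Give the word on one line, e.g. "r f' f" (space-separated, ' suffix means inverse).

  after r': (2 5 4)
  after f': (2 4)(3 5)
  after f': (2 3 4)
  after r': (2 3)(4 5)
  after f: (2 4 3)

r' f' f' r' f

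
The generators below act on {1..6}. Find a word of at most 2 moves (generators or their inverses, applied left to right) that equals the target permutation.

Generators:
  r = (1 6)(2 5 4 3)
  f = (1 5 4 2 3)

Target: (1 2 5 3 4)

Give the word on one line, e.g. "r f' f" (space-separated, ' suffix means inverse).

f' f'

  after f': (1 3 2 4 5)
  after f': (1 2 5 3 4)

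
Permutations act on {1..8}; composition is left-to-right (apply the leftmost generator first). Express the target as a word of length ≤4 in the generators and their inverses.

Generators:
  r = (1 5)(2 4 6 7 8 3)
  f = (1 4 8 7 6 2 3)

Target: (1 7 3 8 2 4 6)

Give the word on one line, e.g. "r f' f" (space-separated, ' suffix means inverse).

f' f' f' f'

  after f': (1 3 2 6 7 8 4)
  after f': (1 2 7 4 3 6 8)
  after f': (1 6 4 2 8 3 7)
  after f': (1 7 3 8 2 4 6)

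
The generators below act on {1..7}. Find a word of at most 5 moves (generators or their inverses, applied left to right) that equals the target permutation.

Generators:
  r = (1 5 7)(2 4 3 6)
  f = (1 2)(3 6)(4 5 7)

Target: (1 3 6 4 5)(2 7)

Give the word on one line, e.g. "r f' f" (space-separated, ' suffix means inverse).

f' r' f f f

  after f': (1 2)(3 6)(4 7 5)
  after r': (1 6 4 5 2 7)
  after f: (1 3 6 5)(2 4 7)
  after f: (1 6 7)(2 5)
  after f: (1 3 6 4 5)(2 7)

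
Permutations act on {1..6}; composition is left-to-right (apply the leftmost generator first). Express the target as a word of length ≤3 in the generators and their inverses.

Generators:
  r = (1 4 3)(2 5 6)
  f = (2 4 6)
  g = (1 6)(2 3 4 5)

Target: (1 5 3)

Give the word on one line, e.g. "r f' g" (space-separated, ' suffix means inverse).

  after g': (1 6)(2 5 4 3)
  after f': (1 4 3 6)(2 5)
  after g: (1 5 3)

g' f' g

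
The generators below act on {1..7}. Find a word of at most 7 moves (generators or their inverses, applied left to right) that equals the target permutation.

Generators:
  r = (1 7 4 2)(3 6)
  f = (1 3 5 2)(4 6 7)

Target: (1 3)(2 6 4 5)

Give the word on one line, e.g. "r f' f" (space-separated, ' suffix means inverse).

f' r' r' f' r'

  after f': (1 2 5 3)(4 7 6)
  after r': (1 4)(2 5 6 7 3)
  after r': (1 7 6)(2 5 3 4)
  after f': (1 6 2 3 7 4 5)
  after r': (1 3)(2 6 4 5)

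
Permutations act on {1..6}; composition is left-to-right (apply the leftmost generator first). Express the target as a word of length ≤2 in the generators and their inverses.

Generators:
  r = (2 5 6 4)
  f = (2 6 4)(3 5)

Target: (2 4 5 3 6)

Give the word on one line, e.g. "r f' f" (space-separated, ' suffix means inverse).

  after f: (2 6 4)(3 5)
  after r: (2 4 5 3 6)

f r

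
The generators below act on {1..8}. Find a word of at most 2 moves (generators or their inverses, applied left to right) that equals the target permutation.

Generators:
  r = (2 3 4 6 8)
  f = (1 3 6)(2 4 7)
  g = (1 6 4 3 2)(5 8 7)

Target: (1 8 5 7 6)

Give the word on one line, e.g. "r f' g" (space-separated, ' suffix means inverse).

g' r'

  after g': (1 2 3 4 6)(5 7 8)
  after r': (1 8 5 7 6)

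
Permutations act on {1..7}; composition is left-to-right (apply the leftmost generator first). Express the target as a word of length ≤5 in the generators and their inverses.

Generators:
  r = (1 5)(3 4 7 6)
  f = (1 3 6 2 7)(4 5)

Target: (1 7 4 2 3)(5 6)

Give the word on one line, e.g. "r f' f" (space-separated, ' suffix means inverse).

  after r: (1 5)(3 4 7 6)
  after f': (1 4 2 6)(3 5 7)
  after r: (1 7 4 2 3)(5 6)

r f' r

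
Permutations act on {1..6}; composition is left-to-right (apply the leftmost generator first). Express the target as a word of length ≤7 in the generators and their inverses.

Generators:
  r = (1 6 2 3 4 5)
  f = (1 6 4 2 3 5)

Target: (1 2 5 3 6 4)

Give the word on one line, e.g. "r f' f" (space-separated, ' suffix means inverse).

f r' f' r' f

  after f: (1 6 4 2 3 5)
  after r': (3 4 6)
  after f': (1 5 3 6 2 4)
  after r': (1 4 5 2 3)
  after f: (1 2 5 3 6 4)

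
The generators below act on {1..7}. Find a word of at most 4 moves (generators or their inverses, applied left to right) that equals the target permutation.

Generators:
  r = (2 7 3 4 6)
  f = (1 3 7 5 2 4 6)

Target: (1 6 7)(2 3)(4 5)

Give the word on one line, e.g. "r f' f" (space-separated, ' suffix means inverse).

  after f': (1 6 4 2 5 7 3)
  after f': (1 4 5 3 6 2 7)
  after r: (1 6 7)(2 3)(4 5)

f' f' r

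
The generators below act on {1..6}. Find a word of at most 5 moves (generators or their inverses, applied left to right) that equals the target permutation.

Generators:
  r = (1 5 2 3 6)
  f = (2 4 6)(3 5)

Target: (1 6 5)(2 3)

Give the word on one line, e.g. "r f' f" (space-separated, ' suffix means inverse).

  after r': (1 6 3 2 5)
  after f': (1 4 2 3 6 5)
  after f': (1 2 5)(3 4 6)
  after f': (1 6 5)(2 3)

r' f' f' f'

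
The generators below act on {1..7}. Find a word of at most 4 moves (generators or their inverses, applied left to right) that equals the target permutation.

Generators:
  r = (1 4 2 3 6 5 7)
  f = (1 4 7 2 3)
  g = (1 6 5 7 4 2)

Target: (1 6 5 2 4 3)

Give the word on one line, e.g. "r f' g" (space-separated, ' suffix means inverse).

g f

  after g: (1 6 5 7 4 2)
  after f: (1 6 5 2 4 3)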